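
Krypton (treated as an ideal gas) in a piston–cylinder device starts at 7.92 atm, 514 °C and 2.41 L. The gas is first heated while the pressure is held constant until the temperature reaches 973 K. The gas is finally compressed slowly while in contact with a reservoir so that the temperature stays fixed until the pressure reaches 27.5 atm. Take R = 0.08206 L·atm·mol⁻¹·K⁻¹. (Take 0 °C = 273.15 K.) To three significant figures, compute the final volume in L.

V₃ ≈ 0.858 L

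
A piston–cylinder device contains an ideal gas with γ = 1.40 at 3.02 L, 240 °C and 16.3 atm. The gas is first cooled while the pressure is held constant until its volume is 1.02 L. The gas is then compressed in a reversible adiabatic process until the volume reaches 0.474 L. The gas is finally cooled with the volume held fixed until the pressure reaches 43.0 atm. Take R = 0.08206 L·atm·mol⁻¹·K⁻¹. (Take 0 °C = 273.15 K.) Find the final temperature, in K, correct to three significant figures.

T₄ ≈ 212 K

Convert: T₁ = 513.1 K.
Isobaric, so V/T is constant: P₂ = P₁; T₂ = T₁·(V₂/V₁) = 173.3 K.
Adiabatic (γ = 1.40), T V^(γ−1) and P V^γ constant: T₃ = T₂·(V₂/V₃)^(γ−1) = 235.5 K; P₃ = P₂·(V₂/V₃)^γ = 47.66 atm.
V constant ⇒ P ∝ T: V₄ = V₃; T₄ = T₃·(P₄/P₃) = 212.5 K.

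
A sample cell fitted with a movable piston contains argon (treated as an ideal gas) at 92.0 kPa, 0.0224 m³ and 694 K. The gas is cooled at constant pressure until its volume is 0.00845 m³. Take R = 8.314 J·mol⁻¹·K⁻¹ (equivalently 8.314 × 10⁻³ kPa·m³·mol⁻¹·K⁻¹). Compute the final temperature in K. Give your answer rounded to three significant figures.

T₂ ≈ 262 K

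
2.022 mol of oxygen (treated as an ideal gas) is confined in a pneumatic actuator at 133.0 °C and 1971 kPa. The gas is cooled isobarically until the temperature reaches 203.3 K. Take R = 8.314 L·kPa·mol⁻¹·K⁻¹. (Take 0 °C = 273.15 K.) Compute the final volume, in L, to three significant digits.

V₂ ≈ 1.73 L

Convert: T₁ = 406.1 K.
From PV = nRT: V₁ = nRT₁/P₁ = 3.464 L.
Isobaric, so V/T is constant: P₂ = P₁; V₂ = V₁·(T₂/T₁) = 1.734 L.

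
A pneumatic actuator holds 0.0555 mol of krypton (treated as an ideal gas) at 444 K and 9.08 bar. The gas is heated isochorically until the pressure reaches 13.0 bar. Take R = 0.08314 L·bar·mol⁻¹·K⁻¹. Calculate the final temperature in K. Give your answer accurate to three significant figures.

From PV = nRT: V₁ = nRT₁/P₁ = 0.2256 L.
Isochoric, so P/T is constant: V₂ = V₁; T₂ = T₁·(P₂/P₁) = 635.7 K.

T₂ ≈ 636 K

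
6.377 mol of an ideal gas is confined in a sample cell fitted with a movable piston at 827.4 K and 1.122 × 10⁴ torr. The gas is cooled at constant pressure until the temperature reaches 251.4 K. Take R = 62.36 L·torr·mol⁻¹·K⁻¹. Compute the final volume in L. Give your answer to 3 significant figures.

V₂ ≈ 8.91 L

From PV = nRT: V₁ = nRT₁/P₁ = 29.33 L.
P constant ⇒ V ∝ T: P₂ = P₁; V₂ = V₁·(T₂/T₁) = 8.910 L.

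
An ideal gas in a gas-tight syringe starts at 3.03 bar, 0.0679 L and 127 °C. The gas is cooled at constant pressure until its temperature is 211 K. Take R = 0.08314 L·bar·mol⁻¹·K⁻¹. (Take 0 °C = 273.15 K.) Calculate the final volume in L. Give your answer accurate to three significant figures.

V₂ ≈ 0.0358 L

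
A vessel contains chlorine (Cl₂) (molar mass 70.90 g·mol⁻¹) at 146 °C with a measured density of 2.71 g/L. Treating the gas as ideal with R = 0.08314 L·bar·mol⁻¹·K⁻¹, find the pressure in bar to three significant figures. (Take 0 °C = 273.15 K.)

ρ = PM/(RT) ⇒ P = ρRT/M = (2.71 × 0.08314 × 419.1) / 70.90

P ≈ 1.33 bar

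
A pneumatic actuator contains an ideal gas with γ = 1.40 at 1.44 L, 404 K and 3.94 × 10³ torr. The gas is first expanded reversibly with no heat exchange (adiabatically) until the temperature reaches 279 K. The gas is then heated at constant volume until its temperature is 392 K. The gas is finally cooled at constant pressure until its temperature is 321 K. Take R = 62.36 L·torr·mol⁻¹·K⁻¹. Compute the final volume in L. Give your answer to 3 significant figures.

Adiabatic (γ = 1.40), T V^(γ−1) and P V^γ constant: P₂ = P₁·(T₂/T₁)^(γ/(γ−1)) = 1078 torr; V₂ = V₁·(T₁/T₂)^(1/(γ−1)) = 3.633 L.
Isochoric, so P/T is constant: V₃ = V₂; P₃ = P₂·(T₃/T₂) = 1515 torr.
Isobaric, so V/T is constant: P₄ = P₃; V₄ = V₃·(T₄/T₃) = 2.975 L.

V₄ ≈ 2.98 L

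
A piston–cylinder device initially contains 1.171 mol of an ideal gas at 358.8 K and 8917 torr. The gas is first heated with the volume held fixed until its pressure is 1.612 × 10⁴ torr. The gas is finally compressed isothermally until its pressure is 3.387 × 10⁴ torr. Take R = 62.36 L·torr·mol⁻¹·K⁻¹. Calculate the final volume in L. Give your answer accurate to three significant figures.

V₃ ≈ 1.40 L

From PV = nRT: V₁ = nRT₁/P₁ = 2.938 L.
Isochoric, so P/T is constant: V₂ = V₁; T₂ = T₁·(P₂/P₁) = 648.6 K.
T constant ⇒ Boyle's law P V = const: T₃ = T₂; V₃ = V₂·(P₂/P₃) = 1.398 L.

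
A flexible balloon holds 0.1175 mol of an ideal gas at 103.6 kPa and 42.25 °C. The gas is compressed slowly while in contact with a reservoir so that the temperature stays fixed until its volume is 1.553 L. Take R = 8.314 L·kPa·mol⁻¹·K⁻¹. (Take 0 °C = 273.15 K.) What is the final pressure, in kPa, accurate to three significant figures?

P₂ ≈ 198 kPa

Convert: T₁ = 315.4 K.
From PV = nRT: V₁ = nRT₁/P₁ = 2.974 L.
T constant ⇒ Boyle's law P V = const: T₂ = T₁; P₂ = P₁·(V₁/V₂) = 198.4 kPa.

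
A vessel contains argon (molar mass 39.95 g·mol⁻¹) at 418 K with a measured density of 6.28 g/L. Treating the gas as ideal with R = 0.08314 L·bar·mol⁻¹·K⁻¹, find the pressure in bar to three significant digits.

ρ = PM/(RT) ⇒ P = ρRT/M = (6.28 × 0.08314 × 418.0) / 39.95

P ≈ 5.46 bar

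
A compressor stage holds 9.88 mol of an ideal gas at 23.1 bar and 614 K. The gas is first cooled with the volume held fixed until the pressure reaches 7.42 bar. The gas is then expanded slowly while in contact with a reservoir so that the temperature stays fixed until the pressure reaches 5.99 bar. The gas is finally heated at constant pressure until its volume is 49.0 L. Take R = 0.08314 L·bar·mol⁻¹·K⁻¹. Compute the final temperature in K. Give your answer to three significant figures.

T₄ ≈ 357 K

From PV = nRT: V₁ = nRT₁/P₁ = 21.83 L.
Isochoric, so P/T is constant: V₂ = V₁; T₂ = T₁·(P₂/P₁) = 197.2 K.
T constant ⇒ Boyle's law P V = const: T₃ = T₂; V₃ = V₂·(P₂/P₃) = 27.05 L.
P constant ⇒ V ∝ T: P₄ = P₃; T₄ = T₃·(V₄/V₃) = 357.3 K.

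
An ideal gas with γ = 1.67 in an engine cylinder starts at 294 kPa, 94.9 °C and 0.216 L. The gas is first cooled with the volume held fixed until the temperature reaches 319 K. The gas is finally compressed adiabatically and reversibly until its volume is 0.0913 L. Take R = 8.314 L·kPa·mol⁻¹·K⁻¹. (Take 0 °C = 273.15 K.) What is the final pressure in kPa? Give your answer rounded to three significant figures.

Convert: T₁ = 368.0 K.
Isochoric, so P/T is constant: V₂ = V₁; P₂ = P₁·(T₂/T₁) = 254.8 kPa.
Reversible adiabatic, γ = 1.67: T₃ = T₂·(V₂/V₃)^(γ−1) = 568.0 K; P₃ = P₂·(V₂/V₃)^γ = 1073 kPa.

P₃ ≈ 1.07e+03 kPa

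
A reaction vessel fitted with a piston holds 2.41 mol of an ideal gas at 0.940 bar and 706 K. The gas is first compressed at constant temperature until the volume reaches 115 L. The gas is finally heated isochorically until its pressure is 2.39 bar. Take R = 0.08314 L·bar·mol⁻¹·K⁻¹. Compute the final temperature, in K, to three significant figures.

T₃ ≈ 1.37e+03 K

From PV = nRT: V₁ = nRT₁/P₁ = 150.5 L.
T constant ⇒ Boyle's law P V = const: T₂ = T₁; P₂ = P₁·(V₁/V₂) = 1.230 bar.
Isochoric, so P/T is constant: V₃ = V₂; T₃ = T₂·(P₃/P₂) = 1372 K.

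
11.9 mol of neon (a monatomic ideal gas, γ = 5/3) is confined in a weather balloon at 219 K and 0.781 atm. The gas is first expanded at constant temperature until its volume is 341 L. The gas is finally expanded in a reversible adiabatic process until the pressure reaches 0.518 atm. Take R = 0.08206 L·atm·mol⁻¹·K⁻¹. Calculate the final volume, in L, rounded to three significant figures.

V₃ ≈ 382 L

From PV = nRT: V₁ = nRT₁/P₁ = 273.8 L.
T constant ⇒ Boyle's law P V = const: T₂ = T₁; P₂ = P₁·(V₁/V₂) = 0.6271 atm.
Reversible adiabatic, γ = 5/3: T₃ = T₂·(P₃/P₂)^((γ−1)/γ) = 202.9 K; V₃ = V₂·(P₂/P₃)^(1/γ) = 382.5 L.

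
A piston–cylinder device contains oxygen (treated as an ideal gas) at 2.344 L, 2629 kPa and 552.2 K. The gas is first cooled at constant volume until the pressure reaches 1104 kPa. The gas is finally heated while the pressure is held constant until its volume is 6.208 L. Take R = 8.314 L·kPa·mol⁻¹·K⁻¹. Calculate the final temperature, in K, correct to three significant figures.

Isochoric, so P/T is constant: V₂ = V₁; T₂ = T₁·(P₂/P₁) = 231.9 K.
Isobaric, so V/T is constant: P₃ = P₂; T₃ = T₂·(V₃/V₂) = 614.1 K.

T₃ ≈ 614 K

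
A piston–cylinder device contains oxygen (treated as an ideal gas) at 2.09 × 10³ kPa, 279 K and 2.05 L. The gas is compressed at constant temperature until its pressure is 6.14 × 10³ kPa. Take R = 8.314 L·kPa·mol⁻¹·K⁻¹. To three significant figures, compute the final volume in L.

V₂ ≈ 0.698 L

Isothermal, so P V is constant: T₂ = T₁; V₂ = V₁·(P₁/P₂) = 0.6978 L.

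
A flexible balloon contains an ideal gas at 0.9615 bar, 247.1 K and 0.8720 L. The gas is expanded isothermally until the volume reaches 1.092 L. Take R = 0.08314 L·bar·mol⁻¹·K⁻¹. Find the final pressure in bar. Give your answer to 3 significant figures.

P₂ ≈ 0.768 bar

Isothermal, so P V is constant: T₂ = T₁; P₂ = P₁·(V₁/V₂) = 0.7678 bar.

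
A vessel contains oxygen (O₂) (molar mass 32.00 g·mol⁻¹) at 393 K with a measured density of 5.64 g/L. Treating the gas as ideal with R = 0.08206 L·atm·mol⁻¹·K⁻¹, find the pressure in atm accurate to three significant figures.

ρ = PM/(RT) ⇒ P = ρRT/M = (5.64 × 0.08206 × 393.0) / 32.00

P ≈ 5.68 atm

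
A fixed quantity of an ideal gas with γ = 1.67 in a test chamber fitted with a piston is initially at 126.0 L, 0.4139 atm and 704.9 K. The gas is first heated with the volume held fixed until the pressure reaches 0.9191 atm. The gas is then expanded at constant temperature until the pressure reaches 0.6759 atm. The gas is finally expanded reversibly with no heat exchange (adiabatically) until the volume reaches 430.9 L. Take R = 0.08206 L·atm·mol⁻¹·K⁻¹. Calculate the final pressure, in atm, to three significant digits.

P₄ ≈ 0.145 atm

Isochoric, so P/T is constant: V₂ = V₁; T₂ = T₁·(P₂/P₁) = 1565 K.
T constant ⇒ Boyle's law P V = const: T₃ = T₂; V₃ = V₂·(P₂/P₃) = 171.3 L.
Reversible adiabatic, γ = 1.67: T₄ = T₃·(V₃/V₄)^(γ−1) = 843.8 K; P₄ = P₃·(V₃/V₄)^γ = 0.1449 atm.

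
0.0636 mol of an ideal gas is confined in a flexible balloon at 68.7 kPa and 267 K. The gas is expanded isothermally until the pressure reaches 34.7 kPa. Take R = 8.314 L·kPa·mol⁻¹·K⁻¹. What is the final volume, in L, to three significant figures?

From PV = nRT: V₁ = nRT₁/P₁ = 2.055 L.
Isothermal, so P V is constant: T₂ = T₁; V₂ = V₁·(P₁/P₂) = 4.069 L.

V₂ ≈ 4.07 L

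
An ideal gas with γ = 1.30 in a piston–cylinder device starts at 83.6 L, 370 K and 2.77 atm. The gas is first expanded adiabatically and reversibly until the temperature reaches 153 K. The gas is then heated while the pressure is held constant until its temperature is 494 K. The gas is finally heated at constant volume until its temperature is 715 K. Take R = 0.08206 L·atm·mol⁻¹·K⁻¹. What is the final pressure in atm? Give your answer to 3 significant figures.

Adiabatic (γ = 1.30), T V^(γ−1) and P V^γ constant: P₂ = P₁·(T₂/T₁)^(γ/(γ−1)) = 0.06034 atm; V₂ = V₁·(T₁/T₂)^(1/(γ−1)) = 1587 L.
Isobaric, so V/T is constant: P₃ = P₂; V₃ = V₂·(T₃/T₂) = 5124 L.
V constant ⇒ P ∝ T: V₄ = V₃; P₄ = P₃·(T₄/T₃) = 0.08733 atm.

P₄ ≈ 0.0873 atm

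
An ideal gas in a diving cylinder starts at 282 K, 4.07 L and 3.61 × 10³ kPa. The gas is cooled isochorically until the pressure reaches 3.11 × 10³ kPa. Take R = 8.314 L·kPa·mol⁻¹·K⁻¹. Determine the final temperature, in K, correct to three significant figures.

V constant ⇒ P ∝ T: V₂ = V₁; T₂ = T₁·(P₂/P₁) = 242.9 K.

T₂ ≈ 243 K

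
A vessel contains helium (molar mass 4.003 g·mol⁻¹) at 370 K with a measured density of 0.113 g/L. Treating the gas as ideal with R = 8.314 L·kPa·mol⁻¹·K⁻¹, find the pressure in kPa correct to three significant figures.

P ≈ 86.8 kPa

ρ = PM/(RT) ⇒ P = ρRT/M = (0.113 × 8.314 × 370.0) / 4.003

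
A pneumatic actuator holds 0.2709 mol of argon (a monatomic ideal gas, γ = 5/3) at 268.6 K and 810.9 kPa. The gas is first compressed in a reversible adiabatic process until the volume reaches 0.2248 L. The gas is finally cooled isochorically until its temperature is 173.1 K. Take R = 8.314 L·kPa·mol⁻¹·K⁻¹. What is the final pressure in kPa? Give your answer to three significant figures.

From PV = nRT: V₁ = nRT₁/P₁ = 0.7460 L.
Reversible adiabatic, γ = 5/3: T₂ = T₁·(V₁/V₂)^(γ−1) = 597.6 K; P₂ = P₁·(V₁/V₂)^γ = 5987 kPa.
Isochoric, so P/T is constant: V₃ = V₂; P₃ = P₂·(T₃/T₂) = 1734 kPa.

P₃ ≈ 1.73e+03 kPa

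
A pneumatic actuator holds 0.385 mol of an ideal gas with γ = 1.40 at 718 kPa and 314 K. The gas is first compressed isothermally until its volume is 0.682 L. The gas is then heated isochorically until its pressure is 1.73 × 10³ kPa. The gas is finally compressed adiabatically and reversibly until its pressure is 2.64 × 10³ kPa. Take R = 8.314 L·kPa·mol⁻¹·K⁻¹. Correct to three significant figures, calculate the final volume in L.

From PV = nRT: V₁ = nRT₁/P₁ = 1.400 L.
Isothermal, so P V is constant: T₂ = T₁; P₂ = P₁·(V₁/V₂) = 1474 kPa.
Isochoric, so P/T is constant: V₃ = V₂; T₃ = T₂·(P₃/P₂) = 368.6 K.
Adiabatic (γ = 1.40), T V^(γ−1) and P V^γ constant: T₄ = T₃·(P₄/P₃)^((γ−1)/γ) = 415.9 K; V₄ = V₃·(P₃/P₄)^(1/γ) = 0.5043 L.

V₄ ≈ 0.504 L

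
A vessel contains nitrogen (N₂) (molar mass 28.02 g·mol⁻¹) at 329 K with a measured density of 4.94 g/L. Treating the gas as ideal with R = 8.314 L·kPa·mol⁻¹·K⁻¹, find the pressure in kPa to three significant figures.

P ≈ 482 kPa

ρ = PM/(RT) ⇒ P = ρRT/M = (4.94 × 8.314 × 329.0) / 28.02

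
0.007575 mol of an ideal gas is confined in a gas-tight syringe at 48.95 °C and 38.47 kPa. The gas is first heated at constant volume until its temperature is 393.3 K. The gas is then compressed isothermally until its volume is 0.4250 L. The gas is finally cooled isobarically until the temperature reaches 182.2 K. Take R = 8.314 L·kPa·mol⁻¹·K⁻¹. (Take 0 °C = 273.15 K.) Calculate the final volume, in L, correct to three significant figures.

Convert: T₁ = 322.1 K.
From PV = nRT: V₁ = nRT₁/P₁ = 0.5273 L.
Isochoric, so P/T is constant: V₂ = V₁; P₂ = P₁·(T₂/T₁) = 46.97 kPa.
T constant ⇒ Boyle's law P V = const: T₃ = T₂; P₃ = P₂·(V₂/V₃) = 58.28 kPa.
P constant ⇒ V ∝ T: P₄ = P₃; V₄ = V₃·(T₄/T₃) = 0.1969 L.

V₄ ≈ 0.197 L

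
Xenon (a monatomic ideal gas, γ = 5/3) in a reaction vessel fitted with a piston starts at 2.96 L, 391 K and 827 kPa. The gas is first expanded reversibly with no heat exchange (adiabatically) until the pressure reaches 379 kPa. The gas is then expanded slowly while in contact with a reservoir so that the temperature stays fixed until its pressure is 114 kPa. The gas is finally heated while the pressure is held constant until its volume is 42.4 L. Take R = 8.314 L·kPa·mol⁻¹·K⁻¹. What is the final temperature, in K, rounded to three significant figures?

Adiabatic (γ = 5/3), T V^(γ−1) and P V^γ constant: T₂ = T₁·(P₂/P₁)^((γ−1)/γ) = 286.2 K; V₂ = V₁·(P₁/P₂)^(1/γ) = 4.727 L.
Isothermal, so P V is constant: T₃ = T₂; V₃ = V₂·(P₂/P₃) = 15.72 L.
Isobaric, so V/T is constant: P₄ = P₃; T₄ = T₃·(V₄/V₃) = 772.1 K.

T₄ ≈ 772 K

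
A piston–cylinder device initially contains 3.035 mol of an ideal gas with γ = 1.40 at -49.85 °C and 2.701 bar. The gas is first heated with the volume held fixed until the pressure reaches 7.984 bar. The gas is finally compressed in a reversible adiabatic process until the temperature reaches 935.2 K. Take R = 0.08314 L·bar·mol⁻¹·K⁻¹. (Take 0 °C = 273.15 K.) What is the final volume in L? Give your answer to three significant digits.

Convert: T₁ = 223.3 K.
From PV = nRT: V₁ = nRT₁/P₁ = 20.86 L.
V constant ⇒ P ∝ T: V₂ = V₁; T₂ = T₁·(P₂/P₁) = 660.1 K.
Reversible adiabatic, γ = 1.40: P₃ = P₂·(T₃/T₂)^(γ/(γ−1)) = 27.03 bar; V₃ = V₂·(T₂/T₃)^(1/(γ−1)) = 8.730 L.

V₃ ≈ 8.73 L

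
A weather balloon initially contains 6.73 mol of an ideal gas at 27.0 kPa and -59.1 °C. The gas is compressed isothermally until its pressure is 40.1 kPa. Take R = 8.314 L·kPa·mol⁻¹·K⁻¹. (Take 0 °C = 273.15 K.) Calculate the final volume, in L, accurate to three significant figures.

V₂ ≈ 299 L

Convert: T₁ = 214.0 K.
From PV = nRT: V₁ = nRT₁/P₁ = 443.6 L.
T constant ⇒ Boyle's law P V = const: T₂ = T₁; V₂ = V₁·(P₁/P₂) = 298.7 L.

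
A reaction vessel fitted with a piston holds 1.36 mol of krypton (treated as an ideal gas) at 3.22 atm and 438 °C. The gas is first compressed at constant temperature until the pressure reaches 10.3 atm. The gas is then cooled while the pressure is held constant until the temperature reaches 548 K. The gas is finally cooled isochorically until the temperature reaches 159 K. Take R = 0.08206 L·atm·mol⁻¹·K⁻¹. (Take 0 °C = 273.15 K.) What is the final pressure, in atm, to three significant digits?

P₄ ≈ 2.99 atm

Convert: T₁ = 711.1 K.
From PV = nRT: V₁ = nRT₁/P₁ = 24.65 L.
T constant ⇒ Boyle's law P V = const: T₂ = T₁; V₂ = V₁·(P₁/P₂) = 7.705 L.
Isobaric, so V/T is constant: P₃ = P₂; V₃ = V₂·(T₃/T₂) = 5.938 L.
V constant ⇒ P ∝ T: V₄ = V₃; P₄ = P₃·(T₄/T₃) = 2.989 atm.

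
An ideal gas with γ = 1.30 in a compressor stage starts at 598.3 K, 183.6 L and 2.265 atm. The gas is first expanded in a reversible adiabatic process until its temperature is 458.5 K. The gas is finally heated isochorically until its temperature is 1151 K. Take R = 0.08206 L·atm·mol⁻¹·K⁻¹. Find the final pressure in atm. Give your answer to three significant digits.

Adiabatic (γ = 1.30), T V^(γ−1) and P V^γ constant: P₂ = P₁·(T₂/T₁)^(γ/(γ−1)) = 0.7149 atm; V₂ = V₁·(T₁/T₂)^(1/(γ−1)) = 445.8 L.
Isochoric, so P/T is constant: V₃ = V₂; P₃ = P₂·(T₃/T₂) = 1.795 atm.

P₃ ≈ 1.79 atm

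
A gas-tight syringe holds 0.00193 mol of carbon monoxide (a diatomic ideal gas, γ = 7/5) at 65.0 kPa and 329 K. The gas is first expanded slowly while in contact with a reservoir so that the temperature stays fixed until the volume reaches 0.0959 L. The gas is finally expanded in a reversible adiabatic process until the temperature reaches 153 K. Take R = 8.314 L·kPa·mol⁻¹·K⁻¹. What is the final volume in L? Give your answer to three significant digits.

V₃ ≈ 0.650 L

From PV = nRT: V₁ = nRT₁/P₁ = 0.08122 L.
T constant ⇒ Boyle's law P V = const: T₂ = T₁; P₂ = P₁·(V₁/V₂) = 55.05 kPa.
Adiabatic (γ = 7/5), T V^(γ−1) and P V^γ constant: P₃ = P₂·(T₃/T₂)^(γ/(γ−1)) = 3.776 kPa; V₃ = V₂·(T₂/T₃)^(1/(γ−1)) = 0.6502 L.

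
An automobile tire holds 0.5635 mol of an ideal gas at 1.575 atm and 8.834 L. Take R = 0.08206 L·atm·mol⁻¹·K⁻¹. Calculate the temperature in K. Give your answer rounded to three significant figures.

PV = nRT ⇒ T = PV/(nR) = (1.575 × 8.834) / (0.5635 × 0.08206)

T ≈ 301 K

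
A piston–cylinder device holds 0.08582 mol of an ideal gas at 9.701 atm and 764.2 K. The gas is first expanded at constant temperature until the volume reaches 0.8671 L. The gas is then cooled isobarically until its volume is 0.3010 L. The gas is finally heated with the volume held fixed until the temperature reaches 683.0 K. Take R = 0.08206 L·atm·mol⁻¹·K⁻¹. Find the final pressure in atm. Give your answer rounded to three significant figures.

From PV = nRT: V₁ = nRT₁/P₁ = 0.5548 L.
Isothermal, so P V is constant: T₂ = T₁; P₂ = P₁·(V₁/V₂) = 6.207 atm.
P constant ⇒ V ∝ T: P₃ = P₂; T₃ = T₂·(V₃/V₂) = 265.3 K.
V constant ⇒ P ∝ T: V₄ = V₃; P₄ = P₃·(T₄/T₃) = 15.98 atm.

P₄ ≈ 16.0 atm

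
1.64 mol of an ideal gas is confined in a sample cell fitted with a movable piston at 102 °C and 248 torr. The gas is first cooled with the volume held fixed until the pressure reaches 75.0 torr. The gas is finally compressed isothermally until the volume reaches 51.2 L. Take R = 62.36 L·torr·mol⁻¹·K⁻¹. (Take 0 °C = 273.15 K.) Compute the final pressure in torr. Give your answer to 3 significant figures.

Convert: T₁ = 375.1 K.
From PV = nRT: V₁ = nRT₁/P₁ = 154.7 L.
Isochoric, so P/T is constant: V₂ = V₁; T₂ = T₁·(P₂/P₁) = 113.5 K.
Isothermal, so P V is constant: T₃ = T₂; P₃ = P₂·(V₂/V₃) = 226.6 torr.

P₃ ≈ 227 torr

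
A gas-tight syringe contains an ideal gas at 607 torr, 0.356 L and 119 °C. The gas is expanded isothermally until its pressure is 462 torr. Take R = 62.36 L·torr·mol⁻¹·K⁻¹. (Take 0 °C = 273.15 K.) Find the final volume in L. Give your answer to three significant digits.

V₂ ≈ 0.468 L

Convert: T₁ = 392.1 K.
T constant ⇒ Boyle's law P V = const: T₂ = T₁; V₂ = V₁·(P₁/P₂) = 0.4677 L.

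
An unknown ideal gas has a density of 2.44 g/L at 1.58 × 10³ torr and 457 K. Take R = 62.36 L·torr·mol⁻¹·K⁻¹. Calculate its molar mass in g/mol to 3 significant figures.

M ≈ 44.0 g/mol

ρ = PM/(RT) ⇒ M = ρRT/P = (2.44 × 62.36 × 457.0) / 1.58e+03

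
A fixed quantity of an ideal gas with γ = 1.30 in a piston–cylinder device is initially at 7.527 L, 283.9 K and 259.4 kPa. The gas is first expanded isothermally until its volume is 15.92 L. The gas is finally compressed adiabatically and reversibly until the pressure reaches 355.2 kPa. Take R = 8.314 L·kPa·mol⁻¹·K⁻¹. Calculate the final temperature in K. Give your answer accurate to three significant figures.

T₃ ≈ 363 K

Isothermal, so P V is constant: T₂ = T₁; P₂ = P₁·(V₁/V₂) = 122.6 kPa.
Reversible adiabatic, γ = 1.30: T₃ = T₂·(P₃/P₂)^((γ−1)/γ) = 362.9 K; V₃ = V₂·(P₂/P₃)^(1/γ) = 7.026 L.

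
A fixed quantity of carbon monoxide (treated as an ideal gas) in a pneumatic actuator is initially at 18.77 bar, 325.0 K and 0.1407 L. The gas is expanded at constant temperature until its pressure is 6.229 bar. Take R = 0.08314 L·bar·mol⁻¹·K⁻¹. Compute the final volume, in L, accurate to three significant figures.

Isothermal, so P V is constant: T₂ = T₁; V₂ = V₁·(P₁/P₂) = 0.4240 L.

V₂ ≈ 0.424 L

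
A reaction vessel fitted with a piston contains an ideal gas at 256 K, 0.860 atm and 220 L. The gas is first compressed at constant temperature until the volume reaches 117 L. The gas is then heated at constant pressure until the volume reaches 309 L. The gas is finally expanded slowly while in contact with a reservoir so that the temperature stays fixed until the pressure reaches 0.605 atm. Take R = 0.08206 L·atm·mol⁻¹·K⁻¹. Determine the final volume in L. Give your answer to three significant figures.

Isothermal, so P V is constant: T₂ = T₁; P₂ = P₁·(V₁/V₂) = 1.617 atm.
Isobaric, so V/T is constant: P₃ = P₂; T₃ = T₂·(V₃/V₂) = 676.1 K.
Isothermal, so P V is constant: T₄ = T₃; V₄ = V₃·(P₃/P₄) = 825.9 L.

V₄ ≈ 826 L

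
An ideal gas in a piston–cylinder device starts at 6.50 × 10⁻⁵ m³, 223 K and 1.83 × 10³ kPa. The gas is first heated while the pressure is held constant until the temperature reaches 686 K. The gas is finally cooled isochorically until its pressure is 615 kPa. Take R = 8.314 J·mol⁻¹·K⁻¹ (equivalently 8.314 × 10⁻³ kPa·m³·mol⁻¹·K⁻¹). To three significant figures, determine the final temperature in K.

P constant ⇒ V ∝ T: P₂ = P₁; V₂ = V₁·(T₂/T₁) = 0.0002000 m³.
V constant ⇒ P ∝ T: V₃ = V₂; T₃ = T₂·(P₃/P₂) = 230.5 K.

T₃ ≈ 231 K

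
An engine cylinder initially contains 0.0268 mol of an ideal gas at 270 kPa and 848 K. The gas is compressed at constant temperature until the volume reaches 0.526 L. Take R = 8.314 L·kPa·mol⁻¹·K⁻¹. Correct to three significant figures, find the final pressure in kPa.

From PV = nRT: V₁ = nRT₁/P₁ = 0.6998 L.
Isothermal, so P V is constant: T₂ = T₁; P₂ = P₁·(V₁/V₂) = 359.2 kPa.

P₂ ≈ 359 kPa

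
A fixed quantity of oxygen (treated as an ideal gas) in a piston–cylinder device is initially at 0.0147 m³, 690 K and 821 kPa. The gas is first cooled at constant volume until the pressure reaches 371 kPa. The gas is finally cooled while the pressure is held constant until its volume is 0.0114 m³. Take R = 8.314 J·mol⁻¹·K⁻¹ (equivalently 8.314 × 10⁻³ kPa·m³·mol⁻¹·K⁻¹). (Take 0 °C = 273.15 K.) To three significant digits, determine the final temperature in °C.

T₃ ≈ -31.3 °C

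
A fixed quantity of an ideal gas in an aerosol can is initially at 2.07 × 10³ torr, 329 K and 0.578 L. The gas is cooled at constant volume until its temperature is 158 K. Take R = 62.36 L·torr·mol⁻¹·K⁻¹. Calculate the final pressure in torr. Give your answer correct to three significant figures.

V constant ⇒ P ∝ T: V₂ = V₁; P₂ = P₁·(T₂/T₁) = 994.1 torr.

P₂ ≈ 994 torr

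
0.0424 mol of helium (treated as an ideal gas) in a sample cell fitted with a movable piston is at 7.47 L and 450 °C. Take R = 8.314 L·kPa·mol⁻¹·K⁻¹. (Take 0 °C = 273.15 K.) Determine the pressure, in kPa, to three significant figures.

P ≈ 34.1 kPa

Convert: T = 723.15 K.
PV = nRT ⇒ P = nRT/V = (0.0424 × 8.314 × 723.15) / 7.47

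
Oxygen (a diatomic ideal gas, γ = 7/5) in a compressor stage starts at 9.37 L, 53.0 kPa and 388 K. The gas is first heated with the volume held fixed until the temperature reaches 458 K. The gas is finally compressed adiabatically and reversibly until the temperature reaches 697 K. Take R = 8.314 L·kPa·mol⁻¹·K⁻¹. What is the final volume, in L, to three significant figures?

V₃ ≈ 3.28 L

Isochoric, so P/T is constant: V₂ = V₁; P₂ = P₁·(T₂/T₁) = 62.56 kPa.
Adiabatic (γ = 7/5), T V^(γ−1) and P V^γ constant: P₃ = P₂·(T₃/T₂)^(γ/(γ−1)) = 272.0 kPa; V₃ = V₂·(T₂/T₃)^(1/(γ−1)) = 3.280 L.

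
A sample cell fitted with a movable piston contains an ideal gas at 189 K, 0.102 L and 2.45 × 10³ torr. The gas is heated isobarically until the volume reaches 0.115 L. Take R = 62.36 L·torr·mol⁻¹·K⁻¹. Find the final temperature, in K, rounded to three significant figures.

T₂ ≈ 213 K

Isobaric, so V/T is constant: P₂ = P₁; T₂ = T₁·(V₂/V₁) = 213.1 K.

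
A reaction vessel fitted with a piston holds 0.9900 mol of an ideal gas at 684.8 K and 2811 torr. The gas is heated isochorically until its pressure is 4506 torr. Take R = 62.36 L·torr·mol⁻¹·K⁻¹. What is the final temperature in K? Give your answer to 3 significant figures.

T₂ ≈ 1.10e+03 K

From PV = nRT: V₁ = nRT₁/P₁ = 15.04 L.
Isochoric, so P/T is constant: V₂ = V₁; T₂ = T₁·(P₂/P₁) = 1098 K.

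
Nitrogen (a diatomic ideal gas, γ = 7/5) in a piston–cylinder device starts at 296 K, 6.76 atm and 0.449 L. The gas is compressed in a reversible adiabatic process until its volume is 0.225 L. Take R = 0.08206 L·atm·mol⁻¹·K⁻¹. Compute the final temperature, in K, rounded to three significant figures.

Reversible adiabatic, γ = 7/5: T₂ = T₁·(V₁/V₂)^(γ−1) = 390.2 K; P₂ = P₁·(V₁/V₂)^γ = 17.78 atm.

T₂ ≈ 390 K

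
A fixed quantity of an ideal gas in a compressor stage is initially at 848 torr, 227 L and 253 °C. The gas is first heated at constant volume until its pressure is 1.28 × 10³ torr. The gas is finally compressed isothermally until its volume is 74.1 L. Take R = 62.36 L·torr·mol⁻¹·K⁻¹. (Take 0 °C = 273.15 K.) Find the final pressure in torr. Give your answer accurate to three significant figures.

Convert: T₁ = 526.1 K.
Isochoric, so P/T is constant: V₂ = V₁; T₂ = T₁·(P₂/P₁) = 794.2 K.
T constant ⇒ Boyle's law P V = const: T₃ = T₂; P₃ = P₂·(V₂/V₃) = 3921 torr.

P₃ ≈ 3.92e+03 torr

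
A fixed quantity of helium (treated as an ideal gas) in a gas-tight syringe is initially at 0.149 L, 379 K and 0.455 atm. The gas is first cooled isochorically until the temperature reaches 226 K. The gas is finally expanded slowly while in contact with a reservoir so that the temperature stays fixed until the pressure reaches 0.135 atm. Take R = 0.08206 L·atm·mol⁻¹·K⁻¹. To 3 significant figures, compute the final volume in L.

V₃ ≈ 0.299 L

Isochoric, so P/T is constant: V₂ = V₁; P₂ = P₁·(T₂/T₁) = 0.2713 atm.
T constant ⇒ Boyle's law P V = const: T₃ = T₂; V₃ = V₂·(P₂/P₃) = 0.2995 L.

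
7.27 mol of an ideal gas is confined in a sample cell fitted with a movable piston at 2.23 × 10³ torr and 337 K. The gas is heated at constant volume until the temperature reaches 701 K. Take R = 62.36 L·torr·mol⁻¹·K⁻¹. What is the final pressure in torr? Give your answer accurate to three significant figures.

From PV = nRT: V₁ = nRT₁/P₁ = 68.51 L.
V constant ⇒ P ∝ T: V₂ = V₁; P₂ = P₁·(T₂/T₁) = 4639 torr.

P₂ ≈ 4.64e+03 torr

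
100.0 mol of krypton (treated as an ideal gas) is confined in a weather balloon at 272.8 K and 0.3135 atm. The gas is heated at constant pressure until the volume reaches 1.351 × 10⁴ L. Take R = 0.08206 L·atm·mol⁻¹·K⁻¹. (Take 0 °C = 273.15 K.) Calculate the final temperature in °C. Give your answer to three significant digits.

T₂ ≈ 243 °C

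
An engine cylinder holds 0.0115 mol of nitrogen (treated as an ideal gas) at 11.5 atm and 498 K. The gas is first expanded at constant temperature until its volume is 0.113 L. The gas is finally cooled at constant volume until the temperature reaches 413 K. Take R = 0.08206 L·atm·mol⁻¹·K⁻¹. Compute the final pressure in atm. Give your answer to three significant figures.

P₃ ≈ 3.45 atm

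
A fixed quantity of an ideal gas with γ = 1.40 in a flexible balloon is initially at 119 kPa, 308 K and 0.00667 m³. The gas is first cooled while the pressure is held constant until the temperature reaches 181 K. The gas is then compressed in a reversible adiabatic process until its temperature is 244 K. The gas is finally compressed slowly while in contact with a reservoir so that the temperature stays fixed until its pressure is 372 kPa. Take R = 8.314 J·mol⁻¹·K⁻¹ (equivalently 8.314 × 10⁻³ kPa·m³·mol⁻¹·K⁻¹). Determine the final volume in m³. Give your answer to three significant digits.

Isobaric, so V/T is constant: P₂ = P₁; V₂ = V₁·(T₂/T₁) = 0.003920 m³.
Adiabatic (γ = 1.40), T V^(γ−1) and P V^γ constant: P₃ = P₂·(T₃/T₂)^(γ/(γ−1)) = 338.5 kPa; V₃ = V₂·(T₂/T₃)^(1/(γ−1)) = 0.001858 m³.
Isothermal, so P V is constant: T₄ = T₃; V₄ = V₃·(P₃/P₄) = 0.001690 m³.

V₄ ≈ 0.00169 m³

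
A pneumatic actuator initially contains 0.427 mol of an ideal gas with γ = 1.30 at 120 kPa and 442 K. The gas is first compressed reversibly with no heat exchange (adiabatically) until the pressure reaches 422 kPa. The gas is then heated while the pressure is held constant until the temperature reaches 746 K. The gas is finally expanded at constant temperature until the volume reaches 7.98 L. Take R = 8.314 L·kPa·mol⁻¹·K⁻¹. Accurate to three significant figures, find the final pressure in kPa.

From PV = nRT: V₁ = nRT₁/P₁ = 13.08 L.
Reversible adiabatic, γ = 1.30: T₂ = T₁·(P₂/P₁)^((γ−1)/γ) = 590.8 K; V₂ = V₁·(P₁/P₂)^(1/γ) = 4.970 L.
Isobaric, so V/T is constant: P₃ = P₂; V₃ = V₂·(T₃/T₂) = 6.276 L.
T constant ⇒ Boyle's law P V = const: T₄ = T₃; P₄ = P₃·(V₃/V₄) = 331.9 kPa.

P₄ ≈ 332 kPa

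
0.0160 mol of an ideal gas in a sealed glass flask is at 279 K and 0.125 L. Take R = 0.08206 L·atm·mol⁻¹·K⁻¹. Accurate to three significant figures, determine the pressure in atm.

PV = nRT ⇒ P = nRT/V = (0.0160 × 0.08206 × 279) / 0.125

P ≈ 2.93 atm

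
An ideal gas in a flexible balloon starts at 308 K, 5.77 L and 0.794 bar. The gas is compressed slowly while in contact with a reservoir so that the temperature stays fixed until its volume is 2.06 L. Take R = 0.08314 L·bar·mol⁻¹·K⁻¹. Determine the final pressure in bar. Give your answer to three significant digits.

Isothermal, so P V is constant: T₂ = T₁; P₂ = P₁·(V₁/V₂) = 2.224 bar.

P₂ ≈ 2.22 bar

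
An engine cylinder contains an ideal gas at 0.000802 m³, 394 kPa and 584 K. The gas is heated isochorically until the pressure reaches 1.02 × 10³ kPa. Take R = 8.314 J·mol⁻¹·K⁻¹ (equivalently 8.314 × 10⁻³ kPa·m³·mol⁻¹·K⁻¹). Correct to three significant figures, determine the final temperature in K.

Isochoric, so P/T is constant: V₂ = V₁; T₂ = T₁·(P₂/P₁) = 1512 K.

T₂ ≈ 1.51e+03 K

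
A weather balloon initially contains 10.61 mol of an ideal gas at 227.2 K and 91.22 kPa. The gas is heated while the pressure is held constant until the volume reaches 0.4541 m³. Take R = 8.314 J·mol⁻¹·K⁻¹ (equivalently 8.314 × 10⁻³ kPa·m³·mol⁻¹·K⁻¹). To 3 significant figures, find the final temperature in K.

From PV = nRT: V₁ = nRT₁/P₁ = 0.2197 m³.
Isobaric, so V/T is constant: P₂ = P₁; T₂ = T₁·(V₂/V₁) = 469.6 K.

T₂ ≈ 470 K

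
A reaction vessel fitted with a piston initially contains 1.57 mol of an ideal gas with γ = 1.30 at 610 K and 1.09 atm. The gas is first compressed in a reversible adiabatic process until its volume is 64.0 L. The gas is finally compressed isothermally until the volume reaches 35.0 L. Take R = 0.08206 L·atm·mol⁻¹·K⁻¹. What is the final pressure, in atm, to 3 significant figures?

From PV = nRT: V₁ = nRT₁/P₁ = 72.10 L.
Adiabatic (γ = 1.30), T V^(γ−1) and P V^γ constant: T₂ = T₁·(V₁/V₂)^(γ−1) = 632.2 K; P₂ = P₁·(V₁/V₂)^γ = 1.273 atm.
T constant ⇒ Boyle's law P V = const: T₃ = T₂; P₃ = P₂·(V₂/V₃) = 2.327 atm.

P₃ ≈ 2.33 atm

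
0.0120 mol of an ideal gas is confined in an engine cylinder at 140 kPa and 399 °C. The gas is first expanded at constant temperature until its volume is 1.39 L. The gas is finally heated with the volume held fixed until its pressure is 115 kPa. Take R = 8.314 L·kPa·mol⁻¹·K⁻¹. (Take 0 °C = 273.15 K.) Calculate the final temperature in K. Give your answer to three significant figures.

Convert: T₁ = 672.1 K.
From PV = nRT: V₁ = nRT₁/P₁ = 0.4790 L.
T constant ⇒ Boyle's law P V = const: T₂ = T₁; P₂ = P₁·(V₁/V₂) = 48.24 kPa.
Isochoric, so P/T is constant: V₃ = V₂; T₃ = T₂·(P₃/P₂) = 1602 K.

T₃ ≈ 1.60e+03 K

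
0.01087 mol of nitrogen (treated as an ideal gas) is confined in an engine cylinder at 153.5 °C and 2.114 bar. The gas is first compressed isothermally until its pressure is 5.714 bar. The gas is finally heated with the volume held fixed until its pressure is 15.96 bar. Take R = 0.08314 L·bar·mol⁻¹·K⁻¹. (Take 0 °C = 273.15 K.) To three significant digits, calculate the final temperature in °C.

Convert: T₁ = 426.6 K.
From PV = nRT: V₁ = nRT₁/P₁ = 0.1824 L.
T constant ⇒ Boyle's law P V = const: T₂ = T₁; V₂ = V₁·(P₁/P₂) = 0.06748 L.
Isochoric, so P/T is constant: V₃ = V₂; T₃ = T₂·(P₃/P₂) = 1192 K.

T₃ ≈ 919 °C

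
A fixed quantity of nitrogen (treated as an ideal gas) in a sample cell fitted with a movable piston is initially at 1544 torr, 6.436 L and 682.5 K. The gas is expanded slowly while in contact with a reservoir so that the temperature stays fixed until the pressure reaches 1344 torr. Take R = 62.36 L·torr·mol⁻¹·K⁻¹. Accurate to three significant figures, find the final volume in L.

V₂ ≈ 7.39 L

T constant ⇒ Boyle's law P V = const: T₂ = T₁; V₂ = V₁·(P₁/P₂) = 7.394 L.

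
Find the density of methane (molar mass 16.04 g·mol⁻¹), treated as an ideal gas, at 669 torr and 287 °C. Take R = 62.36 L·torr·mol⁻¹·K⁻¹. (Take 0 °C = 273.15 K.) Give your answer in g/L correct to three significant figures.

ρ = PM/(RT) = (669 × 16.04) / (62.36 × 560.1)

ρ ≈ 0.307 g/L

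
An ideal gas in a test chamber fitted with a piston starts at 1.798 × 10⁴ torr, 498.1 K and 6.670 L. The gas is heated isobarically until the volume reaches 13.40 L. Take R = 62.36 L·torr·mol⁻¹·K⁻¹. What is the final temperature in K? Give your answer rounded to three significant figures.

T₂ ≈ 1.00e+03 K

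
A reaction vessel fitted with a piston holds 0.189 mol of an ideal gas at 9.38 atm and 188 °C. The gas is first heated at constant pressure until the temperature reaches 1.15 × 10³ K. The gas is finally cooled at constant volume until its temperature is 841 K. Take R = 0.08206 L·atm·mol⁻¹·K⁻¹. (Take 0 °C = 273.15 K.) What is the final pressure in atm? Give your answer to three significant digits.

Convert: T₁ = 461.1 K.
From PV = nRT: V₁ = nRT₁/P₁ = 0.7625 L.
Isobaric, so V/T is constant: P₂ = P₁; V₂ = V₁·(T₂/T₁) = 1.901 L.
Isochoric, so P/T is constant: V₃ = V₂; P₃ = P₂·(T₃/T₂) = 6.860 atm.

P₃ ≈ 6.86 atm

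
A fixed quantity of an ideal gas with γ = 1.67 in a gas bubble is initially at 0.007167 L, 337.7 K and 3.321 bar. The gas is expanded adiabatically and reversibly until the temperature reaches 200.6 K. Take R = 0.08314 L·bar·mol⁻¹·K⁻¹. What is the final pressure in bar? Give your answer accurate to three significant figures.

P₂ ≈ 0.907 bar

Adiabatic (γ = 1.67), T V^(γ−1) and P V^γ constant: P₂ = P₁·(T₂/T₁)^(γ/(γ−1)) = 0.9067 bar; V₂ = V₁·(T₁/T₂)^(1/(γ−1)) = 0.01559 L.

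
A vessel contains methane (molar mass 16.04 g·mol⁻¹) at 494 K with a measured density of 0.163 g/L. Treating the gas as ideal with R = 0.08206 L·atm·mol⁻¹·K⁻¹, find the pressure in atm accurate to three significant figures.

P ≈ 0.412 atm

ρ = PM/(RT) ⇒ P = ρRT/M = (0.163 × 0.08206 × 494.0) / 16.04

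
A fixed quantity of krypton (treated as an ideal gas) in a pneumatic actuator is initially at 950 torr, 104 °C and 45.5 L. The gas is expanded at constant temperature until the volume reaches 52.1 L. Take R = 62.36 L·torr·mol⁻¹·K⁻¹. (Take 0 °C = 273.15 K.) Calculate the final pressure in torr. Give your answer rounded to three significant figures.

P₂ ≈ 830 torr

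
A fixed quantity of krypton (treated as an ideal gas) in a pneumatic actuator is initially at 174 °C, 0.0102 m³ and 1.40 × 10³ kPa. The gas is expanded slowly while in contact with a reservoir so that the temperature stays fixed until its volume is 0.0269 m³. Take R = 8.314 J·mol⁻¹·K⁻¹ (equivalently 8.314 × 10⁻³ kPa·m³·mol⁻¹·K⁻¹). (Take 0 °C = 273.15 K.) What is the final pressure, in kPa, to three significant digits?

Convert: T₁ = 447.1 K.
Isothermal, so P V is constant: T₂ = T₁; P₂ = P₁·(V₁/V₂) = 530.9 kPa.

P₂ ≈ 531 kPa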